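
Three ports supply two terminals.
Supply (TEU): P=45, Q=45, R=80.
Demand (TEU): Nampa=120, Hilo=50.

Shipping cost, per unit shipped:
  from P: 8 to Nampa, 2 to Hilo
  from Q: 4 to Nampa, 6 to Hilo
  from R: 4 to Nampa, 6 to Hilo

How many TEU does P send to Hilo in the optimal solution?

Solving gives:
  P→Hilo: 45 TEU
  Q→Nampa: 45 TEU
  R→Nampa: 75 TEU
  R→Hilo: 5 TEU
Total cost = 600.
So P→Hilo carries 45 TEU.

45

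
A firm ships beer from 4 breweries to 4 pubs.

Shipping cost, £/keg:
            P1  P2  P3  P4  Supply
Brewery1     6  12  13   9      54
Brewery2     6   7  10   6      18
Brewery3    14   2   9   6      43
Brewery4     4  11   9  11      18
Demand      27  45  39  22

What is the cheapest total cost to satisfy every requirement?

A cheapest plan:
  Brewery1→P1: 27 × £6 = £162
  Brewery1→P3: 21 × £13 = £273
  Brewery1→P4: 6 × £9 = £54
  Brewery2→P2: 2 × £7 = £14
  Brewery2→P4: 16 × £6 = £96
  Brewery3→P2: 43 × £2 = £86
  Brewery4→P3: 18 × £9 = £162
Total = 162 + 273 + 54 + 14 + 96 + 86 + 162 = £847.
(Supply check: Brewery1 ships 54; Brewery2 ships 18; Brewery3 ships 43; Brewery4 ships 18.)

847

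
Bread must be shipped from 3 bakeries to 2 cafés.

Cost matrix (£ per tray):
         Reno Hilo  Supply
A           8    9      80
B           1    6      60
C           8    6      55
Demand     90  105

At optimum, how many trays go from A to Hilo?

Optimal shipments:
  A→Reno: 30 × £8 = £240
  A→Hilo: 50 × £9 = £450
  B→Reno: 60 × £1 = £60
  C→Hilo: 55 × £6 = £330
Total cost = £1080.
So A→Hilo carries 50 trays.

50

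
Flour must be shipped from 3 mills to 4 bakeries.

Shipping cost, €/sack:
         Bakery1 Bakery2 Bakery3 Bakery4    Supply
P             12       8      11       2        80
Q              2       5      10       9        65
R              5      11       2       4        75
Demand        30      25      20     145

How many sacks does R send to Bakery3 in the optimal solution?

20

The minimum-cost plan:
  P->Bakery4: 80 × €2 = €160
  Q->Bakery1: 30 × €2 = €60
  Q->Bakery2: 25 × €5 = €125
  Q->Bakery4: 10 × €9 = €90
  R->Bakery3: 20 × €2 = €40
  R->Bakery4: 55 × €4 = €220
Total cost = €695.
So R→Bakery3 carries 20 sacks.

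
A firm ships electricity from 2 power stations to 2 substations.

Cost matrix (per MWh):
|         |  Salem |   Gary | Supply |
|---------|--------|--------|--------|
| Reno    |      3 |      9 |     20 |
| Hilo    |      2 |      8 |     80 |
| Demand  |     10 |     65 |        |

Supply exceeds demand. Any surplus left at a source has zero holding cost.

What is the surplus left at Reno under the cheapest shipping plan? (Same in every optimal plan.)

Minimum-cost shipments:
  Hilo–Salem: 10 × 2 = 20
  Hilo–Gary: 65 × 8 = 520
Total cost = 540.
Reno ships 0 of its 20, leaving 20.

20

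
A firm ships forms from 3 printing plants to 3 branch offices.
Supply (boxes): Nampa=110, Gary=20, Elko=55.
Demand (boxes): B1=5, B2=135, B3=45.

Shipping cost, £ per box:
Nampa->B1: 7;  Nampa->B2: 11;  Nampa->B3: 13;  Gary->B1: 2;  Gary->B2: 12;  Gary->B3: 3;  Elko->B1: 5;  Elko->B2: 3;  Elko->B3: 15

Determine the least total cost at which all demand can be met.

Optimal allocation:
  Nampa→B1: 5 × £7 = £35
  Nampa→B2: 80 × £11 = £880
  Nampa→B3: 25 × £13 = £325
  Gary→B3: 20 × £3 = £60
  Elko→B2: 55 × £3 = £165
Total = 35 + 880 + 325 + 60 + 165 = £1465.
(Supply check: Nampa ships 110; Gary ships 20; Elko ships 55.)

1465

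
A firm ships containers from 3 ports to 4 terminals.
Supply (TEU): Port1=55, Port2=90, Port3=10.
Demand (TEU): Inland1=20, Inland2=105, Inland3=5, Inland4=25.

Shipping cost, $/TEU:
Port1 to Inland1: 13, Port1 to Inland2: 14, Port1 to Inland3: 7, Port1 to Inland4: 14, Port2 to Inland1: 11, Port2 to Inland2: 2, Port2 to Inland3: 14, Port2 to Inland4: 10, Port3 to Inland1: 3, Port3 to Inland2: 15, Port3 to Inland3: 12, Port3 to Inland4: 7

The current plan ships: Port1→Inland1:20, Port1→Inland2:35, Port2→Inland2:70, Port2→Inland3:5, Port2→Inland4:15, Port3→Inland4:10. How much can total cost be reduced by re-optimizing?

245

Current plan cost = 20·13 + 35·14 + 70·2 + 5·14 + 15·10 + 10·7 = $1180.
Optimal plan:
  Port1–Inland1: 10 TEU
  Port1–Inland2: 15 TEU
  Port1–Inland3: 5 TEU
  Port1–Inland4: 25 TEU
  Port2–Inland2: 90 TEU
  Port3–Inland1: 10 TEU
Optimal cost = $935.
Saving = 1180 − 935 = $245.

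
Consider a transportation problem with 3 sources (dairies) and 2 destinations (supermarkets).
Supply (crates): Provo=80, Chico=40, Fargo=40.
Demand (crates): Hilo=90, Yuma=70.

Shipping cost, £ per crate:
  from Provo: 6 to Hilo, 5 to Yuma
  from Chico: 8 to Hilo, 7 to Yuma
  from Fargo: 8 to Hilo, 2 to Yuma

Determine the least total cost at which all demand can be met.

850

An optimal shipping plan:
  Provo to Hilo: 50 × £6 = £300
  Provo to Yuma: 30 × £5 = £150
  Chico to Hilo: 40 × £8 = £320
  Fargo to Yuma: 40 × £2 = £80
Total = 300 + 150 + 320 + 80 = £850.
(Supply check: Provo ships 80; Chico ships 40; Fargo ships 40.)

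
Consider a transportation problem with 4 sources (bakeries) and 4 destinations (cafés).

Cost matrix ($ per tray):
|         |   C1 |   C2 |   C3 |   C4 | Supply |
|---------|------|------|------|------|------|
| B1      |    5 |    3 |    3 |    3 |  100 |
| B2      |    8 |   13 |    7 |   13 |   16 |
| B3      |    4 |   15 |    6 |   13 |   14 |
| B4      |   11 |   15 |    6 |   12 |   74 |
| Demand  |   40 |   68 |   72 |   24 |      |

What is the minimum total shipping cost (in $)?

954

An optimal shipping plan:
  B1->C1: 8 trays
  B1->C2: 68 trays
  B1->C4: 24 trays
  B2->C1: 16 trays
  B3->C1: 14 trays
  B4->C1: 2 trays
  B4->C3: 72 trays
Total cost = $954.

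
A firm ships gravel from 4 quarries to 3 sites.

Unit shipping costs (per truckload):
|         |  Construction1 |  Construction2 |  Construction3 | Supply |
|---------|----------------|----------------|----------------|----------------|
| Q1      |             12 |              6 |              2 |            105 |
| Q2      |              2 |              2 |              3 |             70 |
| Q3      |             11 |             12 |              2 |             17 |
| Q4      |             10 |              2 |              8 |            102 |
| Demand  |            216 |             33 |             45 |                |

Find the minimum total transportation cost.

1893

An optimal shipping plan:
  Q1 to Construction1: 60 × 12 = 720
  Q1 to Construction3: 45 × 2 = 90
  Q2 to Construction1: 70 × 2 = 140
  Q3 to Construction1: 17 × 11 = 187
  Q4 to Construction1: 69 × 10 = 690
  Q4 to Construction2: 33 × 2 = 66
Total = 720 + 90 + 140 + 187 + 690 + 66 = 1893.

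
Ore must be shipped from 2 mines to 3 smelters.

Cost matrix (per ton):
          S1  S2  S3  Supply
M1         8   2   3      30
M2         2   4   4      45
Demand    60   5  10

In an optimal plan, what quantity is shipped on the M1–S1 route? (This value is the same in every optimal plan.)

15

Optimal shipments:
  M1→S1: 15 × 8 = 120
  M1→S2: 5 × 2 = 10
  M1→S3: 10 × 3 = 30
  M2→S1: 45 × 2 = 90
Total cost = 250.
So M1→S1 carries 15 tons.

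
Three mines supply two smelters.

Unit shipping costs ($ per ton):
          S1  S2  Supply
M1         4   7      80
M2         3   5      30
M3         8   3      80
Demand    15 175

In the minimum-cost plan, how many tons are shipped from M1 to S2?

Solving gives:
  M1 to S1: 15 × $4 = $60
  M1 to S2: 65 × $7 = $455
  M2 to S2: 30 × $5 = $150
  M3 to S2: 80 × $3 = $240
Total cost = $905.
So M1→S2 carries 65 tons.

65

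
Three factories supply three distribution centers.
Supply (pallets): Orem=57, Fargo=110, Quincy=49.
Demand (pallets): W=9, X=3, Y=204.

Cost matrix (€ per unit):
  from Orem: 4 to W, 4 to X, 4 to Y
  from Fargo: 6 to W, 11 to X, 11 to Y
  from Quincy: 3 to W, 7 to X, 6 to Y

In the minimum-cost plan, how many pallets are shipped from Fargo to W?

9

The minimum-cost plan:
  Orem to Y: 57 × €4 = €228
  Fargo to W: 9 × €6 = €54
  Fargo to X: 3 × €11 = €33
  Fargo to Y: 98 × €11 = €1078
  Quincy to Y: 49 × €6 = €294
Total cost = €1687.
So Fargo→W carries 9 pallets.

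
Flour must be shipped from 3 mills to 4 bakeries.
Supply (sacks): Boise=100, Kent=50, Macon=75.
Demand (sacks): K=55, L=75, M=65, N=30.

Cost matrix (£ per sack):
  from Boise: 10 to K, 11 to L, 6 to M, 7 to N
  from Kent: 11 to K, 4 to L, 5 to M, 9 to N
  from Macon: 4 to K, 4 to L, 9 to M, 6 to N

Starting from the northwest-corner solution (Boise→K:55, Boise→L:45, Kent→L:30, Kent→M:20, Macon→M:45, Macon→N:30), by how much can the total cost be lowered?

700

Current plan cost = 55·10 + 45·11 + 30·4 + 20·5 + 45·9 + 30·6 = £1850.
Optimal plan:
  Boise->K: 5 sacks
  Boise->M: 65 sacks
  Boise->N: 30 sacks
  Kent->L: 50 sacks
  Macon->K: 50 sacks
  Macon->L: 25 sacks
Optimal cost = £1150.
Saving = 1850 − 1150 = £700.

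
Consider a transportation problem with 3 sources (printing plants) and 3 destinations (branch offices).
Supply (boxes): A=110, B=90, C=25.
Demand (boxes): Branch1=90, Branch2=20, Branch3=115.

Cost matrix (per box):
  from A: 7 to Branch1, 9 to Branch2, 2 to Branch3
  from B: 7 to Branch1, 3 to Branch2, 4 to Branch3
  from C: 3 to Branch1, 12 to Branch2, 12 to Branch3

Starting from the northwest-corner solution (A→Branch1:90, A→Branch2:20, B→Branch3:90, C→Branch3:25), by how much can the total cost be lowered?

Current plan cost = 90·7 + 20·9 + 90·4 + 25·12 = 1470.
Optimal plan:
  A->Branch3: 110 × 2 = 220
  B->Branch1: 65 × 7 = 455
  B->Branch2: 20 × 3 = 60
  B->Branch3: 5 × 4 = 20
  C->Branch1: 25 × 3 = 75
Optimal cost = 830.
Saving = 1470 − 830 = 640.

640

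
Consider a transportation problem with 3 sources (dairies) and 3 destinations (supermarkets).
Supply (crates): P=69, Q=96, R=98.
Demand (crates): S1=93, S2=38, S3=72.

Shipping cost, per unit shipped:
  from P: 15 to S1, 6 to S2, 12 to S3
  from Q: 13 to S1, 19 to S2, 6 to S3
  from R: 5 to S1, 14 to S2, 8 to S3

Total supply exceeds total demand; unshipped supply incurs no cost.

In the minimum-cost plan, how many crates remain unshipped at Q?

Minimum-cost shipments:
  P→S2: 38 crates
  Q→S3: 72 crates
  R→S1: 93 crates
Total cost = 1125.
Q ships 72 of its 96, leaving 24.

24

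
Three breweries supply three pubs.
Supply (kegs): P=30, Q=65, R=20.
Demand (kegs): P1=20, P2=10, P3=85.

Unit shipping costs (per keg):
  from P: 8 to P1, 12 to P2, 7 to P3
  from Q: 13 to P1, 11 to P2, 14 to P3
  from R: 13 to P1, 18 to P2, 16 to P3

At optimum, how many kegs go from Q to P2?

10

Optimal shipments:
  P->P3: 30 × 7 = 210
  Q->P2: 10 × 11 = 110
  Q->P3: 55 × 14 = 770
  R->P1: 20 × 13 = 260
Total cost = 1350.
So Q→P2 carries 10 kegs.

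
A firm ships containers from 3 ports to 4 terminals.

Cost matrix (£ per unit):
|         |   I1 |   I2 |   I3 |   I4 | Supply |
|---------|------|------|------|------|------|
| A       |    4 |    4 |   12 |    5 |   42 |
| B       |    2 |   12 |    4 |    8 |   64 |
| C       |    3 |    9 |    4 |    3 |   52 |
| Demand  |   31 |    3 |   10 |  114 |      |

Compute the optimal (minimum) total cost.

Optimal allocation:
  A–I2: 3 × £4 = £12
  A–I4: 39 × £5 = £195
  B–I1: 31 × £2 = £62
  B–I3: 10 × £4 = £40
  B–I4: 23 × £8 = £184
  C–I4: 52 × £3 = £156
Total = 12 + 195 + 62 + 40 + 184 + 156 = £649.

649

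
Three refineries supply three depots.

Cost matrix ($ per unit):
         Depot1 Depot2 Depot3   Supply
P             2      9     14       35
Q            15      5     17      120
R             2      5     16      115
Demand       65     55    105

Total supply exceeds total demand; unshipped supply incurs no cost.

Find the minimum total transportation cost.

A cheapest plan:
  P to Depot3: 35 × $14 = $490
  Q to Depot2: 55 × $5 = $275
  Q to Depot3: 20 × $17 = $340
  R to Depot1: 65 × $2 = $130
  R to Depot3: 50 × $16 = $800
Total = 490 + 275 + 340 + 130 + 800 = $2035.
(Supply check: P ships 35; Q ships 75; R ships 115.)

2035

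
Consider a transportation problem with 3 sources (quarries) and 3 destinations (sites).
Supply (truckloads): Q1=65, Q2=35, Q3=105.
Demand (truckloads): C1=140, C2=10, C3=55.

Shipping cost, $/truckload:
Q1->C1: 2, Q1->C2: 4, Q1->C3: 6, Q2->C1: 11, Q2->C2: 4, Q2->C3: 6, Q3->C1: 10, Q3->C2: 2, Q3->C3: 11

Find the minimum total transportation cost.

1330

A cheapest plan:
  Q1->C1: 65 truckloads
  Q2->C3: 35 truckloads
  Q3->C1: 75 truckloads
  Q3->C2: 10 truckloads
  Q3->C3: 20 truckloads
Total cost = $1330.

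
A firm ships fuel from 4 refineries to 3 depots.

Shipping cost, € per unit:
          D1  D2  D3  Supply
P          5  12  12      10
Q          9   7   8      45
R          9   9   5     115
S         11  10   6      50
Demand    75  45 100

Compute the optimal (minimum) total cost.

1500

A cheapest plan:
  P->D1: 10 × €5 = €50
  Q->D2: 45 × €7 = €315
  R->D1: 65 × €9 = €585
  R->D3: 50 × €5 = €250
  S->D3: 50 × €6 = €300
Total = 50 + 315 + 585 + 250 + 300 = €1500.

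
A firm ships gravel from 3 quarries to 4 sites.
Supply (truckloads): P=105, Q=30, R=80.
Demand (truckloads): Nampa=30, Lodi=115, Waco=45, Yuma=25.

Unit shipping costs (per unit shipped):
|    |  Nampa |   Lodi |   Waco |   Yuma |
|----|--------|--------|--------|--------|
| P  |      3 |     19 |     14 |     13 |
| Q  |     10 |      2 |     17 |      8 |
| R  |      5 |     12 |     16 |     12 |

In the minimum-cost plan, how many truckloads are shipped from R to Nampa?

0

Optimal shipments:
  P→Nampa: 30 × 3 = 90
  P→Lodi: 5 × 19 = 95
  P→Waco: 45 × 14 = 630
  P→Yuma: 25 × 13 = 325
  Q→Lodi: 30 × 2 = 60
  R→Lodi: 80 × 12 = 960
Total cost = 2160.
The route R→Nampa is not used.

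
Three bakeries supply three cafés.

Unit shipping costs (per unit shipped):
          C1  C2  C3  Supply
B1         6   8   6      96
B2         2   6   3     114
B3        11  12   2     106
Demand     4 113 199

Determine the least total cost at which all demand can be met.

Optimal allocation:
  B1->C2: 96 × 8 = 768
  B2->C1: 4 × 2 = 8
  B2->C2: 17 × 6 = 102
  B2->C3: 93 × 3 = 279
  B3->C3: 106 × 2 = 212
Total = 768 + 8 + 102 + 279 + 212 = 1369.
(Supply check: B1 ships 96; B2 ships 114; B3 ships 106.)

1369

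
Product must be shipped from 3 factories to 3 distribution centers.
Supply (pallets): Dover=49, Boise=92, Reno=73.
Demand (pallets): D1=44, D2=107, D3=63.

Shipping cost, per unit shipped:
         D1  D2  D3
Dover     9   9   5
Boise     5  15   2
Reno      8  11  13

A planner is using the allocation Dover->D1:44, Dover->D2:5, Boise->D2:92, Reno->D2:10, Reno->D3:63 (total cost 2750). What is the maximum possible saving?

Current plan cost = 44·9 + 5·9 + 92·15 + 10·11 + 63·13 = 2750.
Optimal plan:
  Dover->D2: 49 × 9 = 441
  Boise->D1: 29 × 5 = 145
  Boise->D3: 63 × 2 = 126
  Reno->D1: 15 × 8 = 120
  Reno->D2: 58 × 11 = 638
Optimal cost = 1470.
Saving = 2750 − 1470 = 1280.

1280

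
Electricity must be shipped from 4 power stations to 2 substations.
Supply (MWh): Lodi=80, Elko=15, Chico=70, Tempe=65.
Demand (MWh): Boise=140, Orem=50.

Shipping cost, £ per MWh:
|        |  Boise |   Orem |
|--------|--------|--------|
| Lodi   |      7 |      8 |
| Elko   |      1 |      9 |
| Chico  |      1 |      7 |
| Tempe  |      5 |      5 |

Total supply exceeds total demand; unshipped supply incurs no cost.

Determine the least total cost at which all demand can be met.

690

An optimal shipping plan:
  Lodi–Boise: 40 × £7 = £280
  Elko–Boise: 15 × £1 = £15
  Chico–Boise: 70 × £1 = £70
  Tempe–Boise: 15 × £5 = £75
  Tempe–Orem: 50 × £5 = £250
Total = 280 + 15 + 70 + 75 + 250 = £690.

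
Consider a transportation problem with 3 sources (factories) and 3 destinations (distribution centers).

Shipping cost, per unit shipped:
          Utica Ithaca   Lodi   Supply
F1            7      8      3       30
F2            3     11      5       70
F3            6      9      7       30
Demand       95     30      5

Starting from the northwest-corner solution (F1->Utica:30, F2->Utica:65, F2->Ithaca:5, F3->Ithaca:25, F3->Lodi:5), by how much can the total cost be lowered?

100

Current plan cost = 30·7 + 65·3 + 5·11 + 25·9 + 5·7 = 720.
Optimal plan:
  F1->Ithaca: 25 × 8 = 200
  F1->Lodi: 5 × 3 = 15
  F2->Utica: 70 × 3 = 210
  F3->Utica: 25 × 6 = 150
  F3->Ithaca: 5 × 9 = 45
Optimal cost = 620.
Saving = 720 − 620 = 100.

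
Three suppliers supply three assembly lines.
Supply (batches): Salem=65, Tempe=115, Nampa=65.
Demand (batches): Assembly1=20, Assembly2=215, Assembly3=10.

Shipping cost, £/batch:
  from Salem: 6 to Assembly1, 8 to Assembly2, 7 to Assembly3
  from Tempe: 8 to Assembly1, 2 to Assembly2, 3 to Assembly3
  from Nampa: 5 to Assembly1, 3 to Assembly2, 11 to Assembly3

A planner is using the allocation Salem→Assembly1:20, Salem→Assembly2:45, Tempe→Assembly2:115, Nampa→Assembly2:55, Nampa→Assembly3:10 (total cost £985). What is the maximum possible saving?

Current plan cost = 20·6 + 45·8 + 115·2 + 55·3 + 10·11 = £985.
Optimal plan:
  Salem–Assembly1: 20 × £6 = £120
  Salem–Assembly2: 35 × £8 = £280
  Salem–Assembly3: 10 × £7 = £70
  Tempe–Assembly2: 115 × £2 = £230
  Nampa–Assembly2: 65 × £3 = £195
Optimal cost = £895.
Saving = 985 − 895 = £90.

90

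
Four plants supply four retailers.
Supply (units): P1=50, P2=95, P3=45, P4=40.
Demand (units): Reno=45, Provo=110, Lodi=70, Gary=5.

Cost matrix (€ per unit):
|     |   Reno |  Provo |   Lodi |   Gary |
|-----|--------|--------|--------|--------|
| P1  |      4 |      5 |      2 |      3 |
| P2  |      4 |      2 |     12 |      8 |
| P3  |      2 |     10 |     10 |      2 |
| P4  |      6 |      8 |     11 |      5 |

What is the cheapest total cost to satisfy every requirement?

745

An optimal shipping plan:
  P1->Lodi: 50 units
  P2->Provo: 95 units
  P3->Reno: 45 units
  P4->Provo: 15 units
  P4->Lodi: 20 units
  P4->Gary: 5 units
Total cost = €745.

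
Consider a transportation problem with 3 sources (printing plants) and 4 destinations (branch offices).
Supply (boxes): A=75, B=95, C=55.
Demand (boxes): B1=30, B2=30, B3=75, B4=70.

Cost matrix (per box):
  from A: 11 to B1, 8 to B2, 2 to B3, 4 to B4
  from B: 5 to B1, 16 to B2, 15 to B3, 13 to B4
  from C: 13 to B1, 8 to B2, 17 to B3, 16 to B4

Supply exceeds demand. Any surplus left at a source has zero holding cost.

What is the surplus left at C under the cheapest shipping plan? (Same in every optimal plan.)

20

An optimal plan:
  A to B3: 75 × 2 = 150
  B to B1: 30 × 5 = 150
  B to B4: 65 × 13 = 845
  C to B2: 30 × 8 = 240
  C to B4: 5 × 16 = 80
Total cost = 1465.
C ships 35 of its 55, leaving 20.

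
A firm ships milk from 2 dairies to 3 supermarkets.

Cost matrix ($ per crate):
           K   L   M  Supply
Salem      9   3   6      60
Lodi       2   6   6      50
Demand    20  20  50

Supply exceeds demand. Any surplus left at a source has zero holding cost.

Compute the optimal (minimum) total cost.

400

An optimal shipping plan:
  Salem->L: 20 × $3 = $60
  Salem->M: 40 × $6 = $240
  Lodi->K: 20 × $2 = $40
  Lodi->M: 10 × $6 = $60
Total = 60 + 240 + 40 + 60 = $400.
(Supply check: Salem ships 60; Lodi ships 30.)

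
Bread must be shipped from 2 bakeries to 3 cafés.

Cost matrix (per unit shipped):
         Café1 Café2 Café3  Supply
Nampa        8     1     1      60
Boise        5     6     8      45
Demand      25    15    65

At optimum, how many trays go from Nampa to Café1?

Solving gives:
  Nampa–Café3: 60 × 1 = 60
  Boise–Café1: 25 × 5 = 125
  Boise–Café2: 15 × 6 = 90
  Boise–Café3: 5 × 8 = 40
Total cost = 315.
The route Nampa→Café1 is not used.

0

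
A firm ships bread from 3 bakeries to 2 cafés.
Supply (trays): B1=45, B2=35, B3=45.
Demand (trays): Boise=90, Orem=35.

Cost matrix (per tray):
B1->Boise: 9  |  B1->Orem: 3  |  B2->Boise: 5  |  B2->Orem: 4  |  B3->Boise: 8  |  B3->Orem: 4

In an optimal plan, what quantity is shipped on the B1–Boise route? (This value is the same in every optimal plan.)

10

The minimum-cost plan:
  B1->Boise: 10 × 9 = 90
  B1->Orem: 35 × 3 = 105
  B2->Boise: 35 × 5 = 175
  B3->Boise: 45 × 8 = 360
Total cost = 730.
So B1→Boise carries 10 trays.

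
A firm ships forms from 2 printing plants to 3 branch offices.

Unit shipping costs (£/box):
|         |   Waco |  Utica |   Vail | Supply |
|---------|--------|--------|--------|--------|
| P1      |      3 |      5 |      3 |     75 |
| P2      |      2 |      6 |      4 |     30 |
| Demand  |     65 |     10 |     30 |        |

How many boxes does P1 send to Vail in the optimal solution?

Solving gives:
  P1 to Waco: 35 × £3 = £105
  P1 to Utica: 10 × £5 = £50
  P1 to Vail: 30 × £3 = £90
  P2 to Waco: 30 × £2 = £60
Total cost = £305.
So P1→Vail carries 30 boxes.

30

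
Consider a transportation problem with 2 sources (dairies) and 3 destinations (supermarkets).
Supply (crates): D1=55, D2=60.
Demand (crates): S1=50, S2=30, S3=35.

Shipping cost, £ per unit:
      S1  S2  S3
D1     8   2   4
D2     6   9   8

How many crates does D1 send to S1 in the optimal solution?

Optimal shipments:
  D1->S2: 30 × £2 = £60
  D1->S3: 25 × £4 = £100
  D2->S1: 50 × £6 = £300
  D2->S3: 10 × £8 = £80
Total cost = £540.
The route D1→S1 is not used.

0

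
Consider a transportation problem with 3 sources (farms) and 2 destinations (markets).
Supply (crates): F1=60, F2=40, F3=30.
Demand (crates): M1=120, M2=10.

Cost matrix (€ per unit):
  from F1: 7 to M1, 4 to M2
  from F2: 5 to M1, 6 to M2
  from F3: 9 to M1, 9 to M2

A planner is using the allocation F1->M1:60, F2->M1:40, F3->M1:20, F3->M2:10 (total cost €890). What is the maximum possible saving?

30

Current plan cost = 60·7 + 40·5 + 20·9 + 10·9 = €890.
Optimal plan:
  F1–M1: 50 × €7 = €350
  F1–M2: 10 × €4 = €40
  F2–M1: 40 × €5 = €200
  F3–M1: 30 × €9 = €270
Optimal cost = €860.
Saving = 890 − 860 = €30.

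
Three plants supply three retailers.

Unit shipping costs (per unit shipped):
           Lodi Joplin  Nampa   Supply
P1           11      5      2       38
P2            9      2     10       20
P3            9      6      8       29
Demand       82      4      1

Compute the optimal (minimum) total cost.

822

A cheapest plan:
  P1→Lodi: 37 × 11 = 407
  P1→Nampa: 1 × 2 = 2
  P2→Lodi: 16 × 9 = 144
  P2→Joplin: 4 × 2 = 8
  P3→Lodi: 29 × 9 = 261
Total = 407 + 2 + 144 + 8 + 261 = 822.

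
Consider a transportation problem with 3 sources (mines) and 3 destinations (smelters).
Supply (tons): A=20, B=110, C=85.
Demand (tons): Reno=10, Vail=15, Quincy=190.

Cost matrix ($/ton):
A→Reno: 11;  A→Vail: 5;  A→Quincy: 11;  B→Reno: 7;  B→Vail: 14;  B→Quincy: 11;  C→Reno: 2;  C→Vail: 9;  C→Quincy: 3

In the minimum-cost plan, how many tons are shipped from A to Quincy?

Solving gives:
  A→Vail: 15 × $5 = $75
  A→Quincy: 5 × $11 = $55
  B→Reno: 10 × $7 = $70
  B→Quincy: 100 × $11 = $1100
  C→Quincy: 85 × $3 = $255
Total cost = $1555.
So A→Quincy carries 5 tons.

5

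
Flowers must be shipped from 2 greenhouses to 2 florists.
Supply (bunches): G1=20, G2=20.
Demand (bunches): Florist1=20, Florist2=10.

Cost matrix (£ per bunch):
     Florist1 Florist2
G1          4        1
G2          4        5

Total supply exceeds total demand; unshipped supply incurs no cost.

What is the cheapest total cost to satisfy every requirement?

A cheapest plan:
  G1->Florist2: 10 × £1 = £10
  G2->Florist1: 20 × £4 = £80
Total = 10 + 80 = £90.

90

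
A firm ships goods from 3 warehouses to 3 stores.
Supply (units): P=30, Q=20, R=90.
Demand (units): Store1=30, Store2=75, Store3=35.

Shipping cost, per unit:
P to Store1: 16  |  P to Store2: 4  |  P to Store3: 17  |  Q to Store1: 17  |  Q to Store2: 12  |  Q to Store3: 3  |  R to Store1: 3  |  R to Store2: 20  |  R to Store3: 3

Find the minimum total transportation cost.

1055

A cheapest plan:
  P to Store2: 30 × 4 = 120
  Q to Store2: 20 × 12 = 240
  R to Store1: 30 × 3 = 90
  R to Store2: 25 × 20 = 500
  R to Store3: 35 × 3 = 105
Total = 120 + 240 + 90 + 500 + 105 = 1055.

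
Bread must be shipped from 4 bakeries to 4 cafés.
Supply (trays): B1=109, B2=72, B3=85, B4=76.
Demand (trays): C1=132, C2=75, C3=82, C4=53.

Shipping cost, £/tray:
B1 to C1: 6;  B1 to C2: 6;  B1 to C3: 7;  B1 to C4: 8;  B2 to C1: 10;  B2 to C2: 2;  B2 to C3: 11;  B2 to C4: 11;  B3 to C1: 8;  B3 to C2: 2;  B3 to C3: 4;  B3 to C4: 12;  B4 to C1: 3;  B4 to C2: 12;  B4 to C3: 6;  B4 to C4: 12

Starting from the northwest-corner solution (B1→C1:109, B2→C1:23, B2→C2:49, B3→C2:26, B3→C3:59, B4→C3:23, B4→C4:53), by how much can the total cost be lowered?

578

Current plan cost = 109·6 + 23·10 + 49·2 + 26·2 + 59·4 + 23·6 + 53·12 = £2044.
Optimal plan:
  B1 to C1: 56 × £6 = £336
  B1 to C4: 53 × £8 = £424
  B2 to C2: 72 × £2 = £144
  B3 to C2: 3 × £2 = £6
  B3 to C3: 82 × £4 = £328
  B4 to C1: 76 × £3 = £228
Optimal cost = £1466.
Saving = 2044 − 1466 = £578.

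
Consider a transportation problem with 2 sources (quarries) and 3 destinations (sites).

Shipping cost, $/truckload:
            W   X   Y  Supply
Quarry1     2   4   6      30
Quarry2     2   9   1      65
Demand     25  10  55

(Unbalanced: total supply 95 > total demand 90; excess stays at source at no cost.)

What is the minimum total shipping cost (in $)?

A cheapest plan:
  Quarry1->W: 20 × $2 = $40
  Quarry1->X: 10 × $4 = $40
  Quarry2->W: 5 × $2 = $10
  Quarry2->Y: 55 × $1 = $55
Total = 40 + 40 + 10 + 55 = $145.
(Supply check: Quarry1 ships 30; Quarry2 ships 60.)

145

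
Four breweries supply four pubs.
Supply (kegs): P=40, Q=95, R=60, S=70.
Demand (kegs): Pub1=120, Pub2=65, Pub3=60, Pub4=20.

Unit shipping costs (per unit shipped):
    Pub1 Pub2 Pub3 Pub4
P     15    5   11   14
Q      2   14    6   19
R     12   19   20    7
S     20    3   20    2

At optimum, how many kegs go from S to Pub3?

0

The minimum-cost plan:
  P->Pub3: 40 kegs
  Q->Pub1: 75 kegs
  Q->Pub3: 20 kegs
  R->Pub1: 45 kegs
  R->Pub4: 15 kegs
  S->Pub2: 65 kegs
  S->Pub4: 5 kegs
Total cost = 1560.
The route S→Pub3 is not used.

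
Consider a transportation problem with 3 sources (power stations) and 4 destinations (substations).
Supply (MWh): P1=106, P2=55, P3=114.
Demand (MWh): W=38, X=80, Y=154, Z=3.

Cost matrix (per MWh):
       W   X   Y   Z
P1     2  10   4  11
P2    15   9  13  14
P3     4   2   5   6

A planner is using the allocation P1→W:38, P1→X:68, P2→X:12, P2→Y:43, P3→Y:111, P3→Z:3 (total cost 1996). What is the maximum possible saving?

655

Current plan cost = 38·2 + 68·10 + 12·9 + 43·13 + 111·5 + 3·6 = 1996.
Optimal plan:
  P1–W: 38 MWh
  P1–Y: 68 MWh
  P2–X: 55 MWh
  P3–X: 25 MWh
  P3–Y: 86 MWh
  P3–Z: 3 MWh
Optimal cost = 1341.
Saving = 1996 − 1341 = 655.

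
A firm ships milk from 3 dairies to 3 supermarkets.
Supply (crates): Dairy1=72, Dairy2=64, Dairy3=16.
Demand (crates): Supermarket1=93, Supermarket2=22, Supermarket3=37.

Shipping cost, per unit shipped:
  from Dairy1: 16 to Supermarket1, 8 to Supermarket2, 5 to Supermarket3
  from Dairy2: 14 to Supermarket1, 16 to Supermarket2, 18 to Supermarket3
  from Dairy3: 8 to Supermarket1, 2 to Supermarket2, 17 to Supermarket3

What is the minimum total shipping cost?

An optimal shipping plan:
  Dairy1–Supermarket1: 13 × 16 = 208
  Dairy1–Supermarket2: 22 × 8 = 176
  Dairy1–Supermarket3: 37 × 5 = 185
  Dairy2–Supermarket1: 64 × 14 = 896
  Dairy3–Supermarket1: 16 × 8 = 128
Total = 208 + 176 + 185 + 896 + 128 = 1593.

1593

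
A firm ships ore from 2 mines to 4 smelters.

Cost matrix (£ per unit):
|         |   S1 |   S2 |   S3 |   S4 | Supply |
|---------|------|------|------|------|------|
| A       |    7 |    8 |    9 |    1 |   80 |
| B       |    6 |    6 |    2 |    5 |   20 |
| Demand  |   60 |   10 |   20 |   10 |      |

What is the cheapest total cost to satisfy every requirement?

Optimal allocation:
  A->S1: 60 × £7 = £420
  A->S2: 10 × £8 = £80
  A->S4: 10 × £1 = £10
  B->S3: 20 × £2 = £40
Total = 420 + 80 + 10 + 40 = £550.
(Supply check: A ships 80; B ships 20.)

550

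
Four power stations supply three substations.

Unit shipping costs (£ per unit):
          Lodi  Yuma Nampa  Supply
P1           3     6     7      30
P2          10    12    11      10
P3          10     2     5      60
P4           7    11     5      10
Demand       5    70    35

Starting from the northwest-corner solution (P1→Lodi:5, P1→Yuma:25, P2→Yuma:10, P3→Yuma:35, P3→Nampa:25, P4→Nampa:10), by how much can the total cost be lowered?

Current plan cost = 5·3 + 25·6 + 10·12 + 35·2 + 25·5 + 10·5 = £530.
Optimal plan:
  P1–Lodi: 5 × £3 = £15
  P1–Yuma: 10 × £6 = £60
  P1–Nampa: 15 × £7 = £105
  P2–Nampa: 10 × £11 = £110
  P3–Yuma: 60 × £2 = £120
  P4–Nampa: 10 × £5 = £50
Optimal cost = £460.
Saving = 530 − 460 = £70.

70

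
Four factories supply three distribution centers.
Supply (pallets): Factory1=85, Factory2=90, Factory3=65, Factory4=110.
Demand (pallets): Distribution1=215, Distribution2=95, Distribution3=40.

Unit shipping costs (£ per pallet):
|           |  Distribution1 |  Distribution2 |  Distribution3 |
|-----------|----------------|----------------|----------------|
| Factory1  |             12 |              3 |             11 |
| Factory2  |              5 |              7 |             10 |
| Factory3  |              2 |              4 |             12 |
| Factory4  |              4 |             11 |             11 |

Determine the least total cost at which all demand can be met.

An optimal shipping plan:
  Factory1 to Distribution2: 85 × £3 = £255
  Factory2 to Distribution1: 40 × £5 = £200
  Factory2 to Distribution2: 10 × £7 = £70
  Factory2 to Distribution3: 40 × £10 = £400
  Factory3 to Distribution1: 65 × £2 = £130
  Factory4 to Distribution1: 110 × £4 = £440
Total = 255 + 200 + 70 + 400 + 130 + 440 = £1495.

1495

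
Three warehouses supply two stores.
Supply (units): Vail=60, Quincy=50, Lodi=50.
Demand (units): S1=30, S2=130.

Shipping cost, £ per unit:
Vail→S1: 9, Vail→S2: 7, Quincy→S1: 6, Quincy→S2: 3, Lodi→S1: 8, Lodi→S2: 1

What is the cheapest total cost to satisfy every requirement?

680

Optimal allocation:
  Vail to S1: 30 × £9 = £270
  Vail to S2: 30 × £7 = £210
  Quincy to S2: 50 × £3 = £150
  Lodi to S2: 50 × £1 = £50
Total = 270 + 210 + 150 + 50 = £680.
(Supply check: Vail ships 60; Quincy ships 50; Lodi ships 50.)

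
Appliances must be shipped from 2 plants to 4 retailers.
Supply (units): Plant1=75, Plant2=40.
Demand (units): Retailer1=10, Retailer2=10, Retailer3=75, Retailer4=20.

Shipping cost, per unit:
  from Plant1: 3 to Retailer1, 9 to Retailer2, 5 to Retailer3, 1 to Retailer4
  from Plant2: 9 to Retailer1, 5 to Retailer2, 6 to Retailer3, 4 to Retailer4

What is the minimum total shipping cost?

A cheapest plan:
  Plant1–Retailer1: 10 × 3 = 30
  Plant1–Retailer3: 45 × 5 = 225
  Plant1–Retailer4: 20 × 1 = 20
  Plant2–Retailer2: 10 × 5 = 50
  Plant2–Retailer3: 30 × 6 = 180
Total = 30 + 225 + 20 + 50 + 180 = 505.
(Supply check: Plant1 ships 75; Plant2 ships 40.)

505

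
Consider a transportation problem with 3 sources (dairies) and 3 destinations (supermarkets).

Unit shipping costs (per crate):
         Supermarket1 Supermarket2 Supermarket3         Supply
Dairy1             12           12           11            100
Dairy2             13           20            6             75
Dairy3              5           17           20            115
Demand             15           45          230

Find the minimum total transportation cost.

3490

A cheapest plan:
  Dairy1->Supermarket3: 100 crates
  Dairy2->Supermarket3: 75 crates
  Dairy3->Supermarket1: 15 crates
  Dairy3->Supermarket2: 45 crates
  Dairy3->Supermarket3: 55 crates
Total cost = 3490.
(Supply check: Dairy1 ships 100; Dairy2 ships 75; Dairy3 ships 115.)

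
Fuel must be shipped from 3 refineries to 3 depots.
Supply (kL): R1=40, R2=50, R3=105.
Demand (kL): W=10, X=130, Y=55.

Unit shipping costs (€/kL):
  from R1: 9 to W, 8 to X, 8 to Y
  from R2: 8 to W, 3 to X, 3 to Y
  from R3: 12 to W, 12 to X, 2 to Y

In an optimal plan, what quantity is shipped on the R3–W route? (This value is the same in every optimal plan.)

The minimum-cost plan:
  R1–X: 40 × €8 = €320
  R2–X: 50 × €3 = €150
  R3–W: 10 × €12 = €120
  R3–X: 40 × €12 = €480
  R3–Y: 55 × €2 = €110
Total cost = €1180.
So R3→W carries 10 kL.

10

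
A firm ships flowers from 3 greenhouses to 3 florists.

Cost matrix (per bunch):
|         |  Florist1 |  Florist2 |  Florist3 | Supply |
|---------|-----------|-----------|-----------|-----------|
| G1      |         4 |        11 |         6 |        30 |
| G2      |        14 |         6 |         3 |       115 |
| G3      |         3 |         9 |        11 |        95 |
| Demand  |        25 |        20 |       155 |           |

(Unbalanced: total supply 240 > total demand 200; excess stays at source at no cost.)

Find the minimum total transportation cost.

890

One minimum-cost allocation:
  G1->Florist3: 30 × 6 = 180
  G2->Florist3: 115 × 3 = 345
  G3->Florist1: 25 × 3 = 75
  G3->Florist2: 20 × 9 = 180
  G3->Florist3: 10 × 11 = 110
Total = 180 + 345 + 75 + 180 + 110 = 890.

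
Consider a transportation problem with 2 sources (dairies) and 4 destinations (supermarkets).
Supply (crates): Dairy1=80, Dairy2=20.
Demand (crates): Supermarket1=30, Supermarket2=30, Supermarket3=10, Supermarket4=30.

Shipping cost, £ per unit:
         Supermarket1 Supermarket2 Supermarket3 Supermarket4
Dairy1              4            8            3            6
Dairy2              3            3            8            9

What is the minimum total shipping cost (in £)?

470

One minimum-cost allocation:
  Dairy1 to Supermarket1: 30 × £4 = £120
  Dairy1 to Supermarket2: 10 × £8 = £80
  Dairy1 to Supermarket3: 10 × £3 = £30
  Dairy1 to Supermarket4: 30 × £6 = £180
  Dairy2 to Supermarket2: 20 × £3 = £60
Total = 120 + 80 + 30 + 180 + 60 = £470.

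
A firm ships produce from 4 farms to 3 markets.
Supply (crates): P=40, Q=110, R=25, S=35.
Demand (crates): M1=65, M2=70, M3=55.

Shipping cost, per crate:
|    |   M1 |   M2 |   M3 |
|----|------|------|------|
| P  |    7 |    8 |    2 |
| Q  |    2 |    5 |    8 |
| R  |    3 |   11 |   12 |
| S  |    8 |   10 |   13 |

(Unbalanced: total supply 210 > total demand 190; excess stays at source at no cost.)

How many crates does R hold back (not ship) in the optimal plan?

An optimal plan:
  P to M3: 40 × 2 = 80
  Q to M1: 40 × 2 = 80
  Q to M2: 70 × 5 = 350
  R to M1: 25 × 3 = 75
  S to M3: 15 × 13 = 195
Total cost = 780.
R ships 25 of its 25, leaving 0.

0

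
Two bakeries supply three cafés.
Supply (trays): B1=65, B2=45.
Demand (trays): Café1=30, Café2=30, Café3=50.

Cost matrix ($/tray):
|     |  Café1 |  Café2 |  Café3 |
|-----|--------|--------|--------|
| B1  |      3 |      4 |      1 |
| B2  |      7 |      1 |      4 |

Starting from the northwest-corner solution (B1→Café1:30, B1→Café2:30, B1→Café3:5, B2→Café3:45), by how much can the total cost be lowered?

180

Current plan cost = 30·3 + 30·4 + 5·1 + 45·4 = $395.
Optimal plan:
  B1->Café1: 30 × $3 = $90
  B1->Café3: 35 × $1 = $35
  B2->Café2: 30 × $1 = $30
  B2->Café3: 15 × $4 = $60
Optimal cost = $215.
Saving = 395 − 215 = $180.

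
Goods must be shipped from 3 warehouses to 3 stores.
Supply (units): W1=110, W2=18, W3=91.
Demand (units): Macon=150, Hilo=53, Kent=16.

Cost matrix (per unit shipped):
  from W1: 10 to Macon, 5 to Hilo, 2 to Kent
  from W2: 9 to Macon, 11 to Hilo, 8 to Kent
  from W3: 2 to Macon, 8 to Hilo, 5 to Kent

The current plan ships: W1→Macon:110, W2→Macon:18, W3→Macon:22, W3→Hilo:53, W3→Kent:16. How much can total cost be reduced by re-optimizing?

Current plan cost = 110·10 + 18·9 + 22·2 + 53·8 + 16·5 = 1810.
Optimal plan:
  W1->Macon: 41 units
  W1->Hilo: 53 units
  W1->Kent: 16 units
  W2->Macon: 18 units
  W3->Macon: 91 units
Optimal cost = 1051.
Saving = 1810 − 1051 = 759.

759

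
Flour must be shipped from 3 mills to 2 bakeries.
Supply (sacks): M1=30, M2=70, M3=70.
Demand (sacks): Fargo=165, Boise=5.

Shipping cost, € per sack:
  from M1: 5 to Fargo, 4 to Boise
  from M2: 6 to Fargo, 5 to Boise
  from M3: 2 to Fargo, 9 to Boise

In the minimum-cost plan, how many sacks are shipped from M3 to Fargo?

The minimum-cost plan:
  M1→Fargo: 25 × €5 = €125
  M1→Boise: 5 × €4 = €20
  M2→Fargo: 70 × €6 = €420
  M3→Fargo: 70 × €2 = €140
Total cost = €705.
So M3→Fargo carries 70 sacks.

70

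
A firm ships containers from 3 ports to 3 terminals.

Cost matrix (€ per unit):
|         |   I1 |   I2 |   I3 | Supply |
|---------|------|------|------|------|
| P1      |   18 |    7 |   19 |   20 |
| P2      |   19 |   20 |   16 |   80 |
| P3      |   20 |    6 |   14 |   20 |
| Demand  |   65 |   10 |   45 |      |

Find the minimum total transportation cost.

1975

One minimum-cost allocation:
  P1→I1: 10 × €18 = €180
  P1→I2: 10 × €7 = €70
  P2→I1: 55 × €19 = €1045
  P2→I3: 25 × €16 = €400
  P3→I3: 20 × €14 = €280
Total = 180 + 70 + 1045 + 400 + 280 = €1975.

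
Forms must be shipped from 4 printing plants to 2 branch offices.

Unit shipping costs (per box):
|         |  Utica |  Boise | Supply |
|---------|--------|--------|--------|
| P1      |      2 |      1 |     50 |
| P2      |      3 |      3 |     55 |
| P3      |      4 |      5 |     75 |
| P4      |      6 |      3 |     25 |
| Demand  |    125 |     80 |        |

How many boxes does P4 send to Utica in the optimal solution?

The minimum-cost plan:
  P1–Boise: 50 × 1 = 50
  P2–Utica: 50 × 3 = 150
  P2–Boise: 5 × 3 = 15
  P3–Utica: 75 × 4 = 300
  P4–Boise: 25 × 3 = 75
Total cost = 590.
The route P4→Utica is not used.

0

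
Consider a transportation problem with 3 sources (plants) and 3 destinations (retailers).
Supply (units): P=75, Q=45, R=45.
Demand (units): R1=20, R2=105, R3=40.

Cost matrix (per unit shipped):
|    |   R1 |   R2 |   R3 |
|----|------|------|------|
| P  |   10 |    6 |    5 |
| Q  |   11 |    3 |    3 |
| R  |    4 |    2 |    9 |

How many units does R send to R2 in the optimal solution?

25

The minimum-cost plan:
  P->R2: 35 × 6 = 210
  P->R3: 40 × 5 = 200
  Q->R2: 45 × 3 = 135
  R->R1: 20 × 4 = 80
  R->R2: 25 × 2 = 50
Total cost = 675.
So R→R2 carries 25 units.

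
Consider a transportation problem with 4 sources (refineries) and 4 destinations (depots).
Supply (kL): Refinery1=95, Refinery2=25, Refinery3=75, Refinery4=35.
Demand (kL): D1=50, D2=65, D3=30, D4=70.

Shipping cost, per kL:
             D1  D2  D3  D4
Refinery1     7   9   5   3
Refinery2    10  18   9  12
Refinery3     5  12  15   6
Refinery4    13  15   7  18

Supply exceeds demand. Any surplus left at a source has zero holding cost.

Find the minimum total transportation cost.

1440

A cheapest plan:
  Refinery1–D2: 60 kL
  Refinery1–D4: 35 kL
  Refinery2–D1: 10 kL
  Refinery3–D1: 40 kL
  Refinery3–D4: 35 kL
  Refinery4–D2: 5 kL
  Refinery4–D3: 30 kL
Total cost = 1440.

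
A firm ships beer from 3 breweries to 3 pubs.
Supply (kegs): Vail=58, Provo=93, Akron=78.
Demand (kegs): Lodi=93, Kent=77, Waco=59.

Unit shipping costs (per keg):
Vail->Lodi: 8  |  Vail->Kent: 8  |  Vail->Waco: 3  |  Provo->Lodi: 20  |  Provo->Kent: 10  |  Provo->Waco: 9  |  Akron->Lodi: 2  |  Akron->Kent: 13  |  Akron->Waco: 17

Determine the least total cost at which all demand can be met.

1319

Optimal allocation:
  Vail–Lodi: 15 × 8 = 120
  Vail–Waco: 43 × 3 = 129
  Provo–Kent: 77 × 10 = 770
  Provo–Waco: 16 × 9 = 144
  Akron–Lodi: 78 × 2 = 156
Total = 120 + 129 + 770 + 144 + 156 = 1319.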